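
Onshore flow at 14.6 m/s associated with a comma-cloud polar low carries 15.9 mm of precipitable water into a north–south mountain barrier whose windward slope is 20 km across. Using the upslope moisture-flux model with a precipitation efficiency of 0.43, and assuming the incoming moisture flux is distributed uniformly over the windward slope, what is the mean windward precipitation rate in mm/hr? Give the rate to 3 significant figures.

Incoming column moisture flux per unit ridge length: F = V × PW = 14.6 × 15.9 = 232.14 mm·m/s.
Spread over the 20 km slope with efficiency ε = 0.43: R = ε·F/W = 0.43 × 232.14 / 20000 m = 4.991e-03 mm/s.
R = 4.991e-03 × 3600 = 18.0 mm/hr.

R ≈ 18.0 mm/hr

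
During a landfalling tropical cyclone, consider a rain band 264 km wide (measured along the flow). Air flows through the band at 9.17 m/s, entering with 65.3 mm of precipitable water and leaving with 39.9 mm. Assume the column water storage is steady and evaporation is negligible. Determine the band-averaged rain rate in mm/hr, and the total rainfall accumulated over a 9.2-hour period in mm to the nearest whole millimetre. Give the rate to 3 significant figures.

Column moisture flux per unit crosswind length is F = V × PW.
Inflow: F_in = 9.17 × 65.3 = 598.801 mm·m/s
Outflow: F_out = 9.17 × 39.9 = 365.883 mm·m/s
Steady-state rate R = (F_in − F_out)/L = (598.801 − 365.883) / 264000 m = 8.823e-04 mm/s.
R = 8.823e-04 × 3600 = 3.18 mm/hr.
Over 9.2 h: total = 3.18 × 9.2 = 29.256 ≈ 29 mm.

R ≈ 3.18 mm/hr; total ≈ 29 mm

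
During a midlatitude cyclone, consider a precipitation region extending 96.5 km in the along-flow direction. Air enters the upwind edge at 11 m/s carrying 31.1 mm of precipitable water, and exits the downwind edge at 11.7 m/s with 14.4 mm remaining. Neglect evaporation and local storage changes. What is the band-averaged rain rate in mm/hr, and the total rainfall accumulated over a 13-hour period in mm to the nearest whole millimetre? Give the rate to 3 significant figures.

Column moisture flux per unit crosswind length is F = V × PW.
Inflow: F_in = 11 × 31.1 = 342.1 mm·m/s
Outflow: F_out = 11.7 × 14.4 = 168.48 mm·m/s
Steady-state rate R = (F_in − F_out)/L = (342.1 − 168.48) / 96500 m = 1.799e-03 mm/s.
R = 1.799e-03 × 3600 = 6.48 mm/hr.
Over 13 h: total = 6.48 × 13 = 84.24 ≈ 84 mm.

R ≈ 6.48 mm/hr; total ≈ 84 mm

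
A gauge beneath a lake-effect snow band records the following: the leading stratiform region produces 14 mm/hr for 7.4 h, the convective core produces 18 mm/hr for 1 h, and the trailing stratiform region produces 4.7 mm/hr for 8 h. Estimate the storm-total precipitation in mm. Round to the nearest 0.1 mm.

total ≈ 159.2 mm

Total = Σ Rᵢ Δtᵢ = 14 × 7.4 + 18 × 1 + 4.7 × 8
      = 103.6 + 18 + 37.6 = 159.2 mm.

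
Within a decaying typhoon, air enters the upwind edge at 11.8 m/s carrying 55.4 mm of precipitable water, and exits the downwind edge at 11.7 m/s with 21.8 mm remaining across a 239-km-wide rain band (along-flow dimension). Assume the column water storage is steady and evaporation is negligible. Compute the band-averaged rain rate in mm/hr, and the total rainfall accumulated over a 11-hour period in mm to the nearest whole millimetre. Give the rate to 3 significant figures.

Column moisture flux per unit crosswind length is F = V × PW.
Inflow: F_in = 11.8 × 55.4 = 653.72 mm·m/s
Outflow: F_out = 11.7 × 21.8 = 255.06 mm·m/s
Steady-state rate R = (F_in − F_out)/L = (653.72 − 255.06) / 239000 m = 1.668e-03 mm/s.
R = 1.668e-03 × 3600 = 6.00 mm/hr.
Over 11 h: total = 6.00 × 11 = 66 mm.

R ≈ 6.00 mm/hr; total ≈ 66 mm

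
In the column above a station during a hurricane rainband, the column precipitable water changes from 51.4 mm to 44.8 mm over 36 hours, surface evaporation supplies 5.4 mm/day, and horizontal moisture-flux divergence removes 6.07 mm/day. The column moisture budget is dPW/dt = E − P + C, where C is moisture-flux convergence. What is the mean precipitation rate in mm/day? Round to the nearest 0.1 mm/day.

dPW/dt = (44.8 − 51.4) mm / (36/24 day) = -4.400 mm/day.
P = E + C − dPW/dt = 5.4 + (-6.07) − (-4.400) = 3.7 mm/day.

P ≈ 3.7 mm/day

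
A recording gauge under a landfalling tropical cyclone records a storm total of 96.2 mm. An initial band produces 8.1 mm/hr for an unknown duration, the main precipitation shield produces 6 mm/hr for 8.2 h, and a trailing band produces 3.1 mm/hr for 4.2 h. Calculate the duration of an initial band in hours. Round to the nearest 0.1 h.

Known phases: 6 × 8.2 + 3.1 × 4.2 = 49.2 + 13.02 = 62.22 mm.
Remaining depth = 96.2 − 62.22 = 33.98 mm.
Duration = 33.98 / 8.1 = 4.2 h.

duration ≈ 4.2 h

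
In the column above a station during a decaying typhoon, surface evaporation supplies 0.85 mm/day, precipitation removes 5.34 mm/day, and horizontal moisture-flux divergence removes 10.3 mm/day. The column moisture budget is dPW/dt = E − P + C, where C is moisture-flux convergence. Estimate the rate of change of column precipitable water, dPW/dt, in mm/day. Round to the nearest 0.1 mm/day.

dPW/dt = E − P + C = 0.85 − 5.34 + (-10.3) = -14.8 mm/day.

dPW/dt ≈ -14.8 mm/day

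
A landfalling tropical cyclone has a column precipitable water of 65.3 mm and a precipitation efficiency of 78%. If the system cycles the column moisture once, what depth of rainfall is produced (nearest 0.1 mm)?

rainfall ≈ 50.9 mm

Rainfall = ε × PW = 0.78 × 65.3 = 50.9 mm.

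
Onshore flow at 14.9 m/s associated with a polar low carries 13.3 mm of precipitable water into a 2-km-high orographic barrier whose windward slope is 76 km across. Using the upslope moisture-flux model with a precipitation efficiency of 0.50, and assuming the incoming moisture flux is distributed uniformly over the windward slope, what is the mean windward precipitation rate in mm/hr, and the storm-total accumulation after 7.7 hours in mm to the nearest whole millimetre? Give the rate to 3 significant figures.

Incoming column moisture flux per unit ridge length: F = V × PW = 14.9 × 13.3 = 198.17 mm·m/s.
Spread over the 76 km slope with efficiency ε = 0.50: R = ε·F/W = 0.50 × 198.17 / 76000 m = 1.304e-03 mm/s.
R = 1.304e-03 × 3600 = 4.69 mm/hr.
Over 7.7 h: total = 4.69 × 7.7 = 36.113 ≈ 36 mm.

R ≈ 4.69 mm/hr; total ≈ 36 mm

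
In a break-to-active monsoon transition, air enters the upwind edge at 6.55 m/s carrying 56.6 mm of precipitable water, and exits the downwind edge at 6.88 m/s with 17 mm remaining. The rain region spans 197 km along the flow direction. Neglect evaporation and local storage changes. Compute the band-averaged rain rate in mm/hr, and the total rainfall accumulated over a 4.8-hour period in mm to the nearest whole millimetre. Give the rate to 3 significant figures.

Column moisture flux per unit crosswind length is F = V × PW.
Inflow: F_in = 6.55 × 56.6 = 370.73 mm·m/s
Outflow: F_out = 6.88 × 17 = 116.96 mm·m/s
Steady-state rate R = (F_in − F_out)/L = (370.73 − 116.96) / 197000 m = 1.288e-03 mm/s.
R = 1.288e-03 × 3600 = 4.64 mm/hr.
Over 4.8 h: total = 4.64 × 4.8 = 22.272 ≈ 22 mm.

R ≈ 4.64 mm/hr; total ≈ 22 mm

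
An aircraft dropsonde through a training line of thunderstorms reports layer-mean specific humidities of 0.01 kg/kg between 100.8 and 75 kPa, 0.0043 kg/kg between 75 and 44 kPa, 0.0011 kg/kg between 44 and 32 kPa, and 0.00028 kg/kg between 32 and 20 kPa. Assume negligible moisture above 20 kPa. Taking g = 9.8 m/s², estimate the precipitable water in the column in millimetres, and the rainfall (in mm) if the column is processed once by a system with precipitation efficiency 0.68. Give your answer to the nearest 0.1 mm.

PW ≈ 41.6 mm; rainfall ≈ 28.3 mm

Precipitable water is the column-integrated vapour mass per unit area: PW = (1/g) Σ q̄ Δp, with q in kg/kg and Δp in Pa (1 kg/m² of water = 1 mm).
Layer 100.8–75 kPa: Δp = 258 hPa = 25800 Pa, q̄ = 0.01 kg/kg → 0.01 × 25800 / 9.8 = 26.33 mm
Layer 75–44 kPa: Δp = 310 hPa = 31000 Pa, q̄ = 0.0043 kg/kg → 0.0043 × 31000 / 9.8 = 13.60 mm
Layer 44–32 kPa: Δp = 120 hPa = 12000 Pa, q̄ = 0.0011 kg/kg → 0.0011 × 12000 / 9.8 = 1.35 mm
Layer 32–20 kPa: Δp = 120 hPa = 12000 Pa, q̄ = 0.00028 kg/kg → 0.00028 × 12000 / 9.8 = 0.34 mm
PW = 26.33 + 13.60 + 1.35 + 0.34 = 41.62 ≈ 41.6 mm.
Rainfall = ε × PW = 0.68 × 41.6 = 28.3 mm.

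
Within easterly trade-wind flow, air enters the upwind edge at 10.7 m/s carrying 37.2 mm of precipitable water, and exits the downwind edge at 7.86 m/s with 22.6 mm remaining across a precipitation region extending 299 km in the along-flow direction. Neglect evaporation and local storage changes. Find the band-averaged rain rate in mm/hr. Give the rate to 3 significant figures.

Column moisture flux per unit crosswind length is F = V × PW.
Inflow: F_in = 10.7 × 37.2 = 398.04 mm·m/s
Outflow: F_out = 7.86 × 22.6 = 177.636 mm·m/s
Steady-state rate R = (F_in − F_out)/L = (398.04 − 177.636) / 299000 m = 7.371e-04 mm/s.
R = 7.371e-04 × 3600 = 2.65 mm/hr.

R ≈ 2.65 mm/hr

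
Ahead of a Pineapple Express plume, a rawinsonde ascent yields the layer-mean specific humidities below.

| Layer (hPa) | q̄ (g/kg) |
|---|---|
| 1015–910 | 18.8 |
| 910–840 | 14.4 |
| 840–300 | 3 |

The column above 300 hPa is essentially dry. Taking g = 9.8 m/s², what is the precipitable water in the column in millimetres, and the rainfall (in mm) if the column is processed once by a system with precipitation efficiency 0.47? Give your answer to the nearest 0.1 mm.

PW ≈ 47.0 mm; rainfall ≈ 22.1 mm

Precipitable water is the column-integrated vapour mass per unit area: PW = (1/g) Σ q̄ Δp, with q in kg/kg and Δp in Pa (1 kg/m² of water = 1 mm).
Layer 1015–910 hPa: Δp = 105 hPa = 10500 Pa, q̄ = 0.0188 kg/kg → 0.0188 × 10500 / 9.8 = 20.14 mm
Layer 910–840 hPa: Δp = 70 hPa = 7000 Pa, q̄ = 0.0144 kg/kg → 0.0144 × 7000 / 9.8 = 10.29 mm
Layer 840–300 hPa: Δp = 540 hPa = 54000 Pa, q̄ = 0.003 kg/kg → 0.003 × 54000 / 9.8 = 16.53 mm
PW = 20.14 + 10.29 + 16.53 = 46.96 ≈ 47.0 mm.
Rainfall = ε × PW = 0.47 × 47.0 = 22.1 mm.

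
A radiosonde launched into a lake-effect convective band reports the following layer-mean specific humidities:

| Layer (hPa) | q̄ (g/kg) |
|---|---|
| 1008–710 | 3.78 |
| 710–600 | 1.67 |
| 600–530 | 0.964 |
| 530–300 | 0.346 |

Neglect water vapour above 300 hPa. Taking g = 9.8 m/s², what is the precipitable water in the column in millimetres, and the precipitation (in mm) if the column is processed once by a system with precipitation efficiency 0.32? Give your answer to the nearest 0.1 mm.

Precipitable water is the column-integrated vapour mass per unit area: PW = (1/g) Σ q̄ Δp, with q in kg/kg and Δp in Pa (1 kg/m² of water = 1 mm).
Layer 1008–710 hPa: Δp = 298 hPa = 29800 Pa, q̄ = 0.00378 kg/kg → 0.00378 × 29800 / 9.8 = 11.49 mm
Layer 710–600 hPa: Δp = 110 hPa = 11000 Pa, q̄ = 0.00167 kg/kg → 0.00167 × 11000 / 9.8 = 1.87 mm
Layer 600–530 hPa: Δp = 70 hPa = 7000 Pa, q̄ = 0.000964 kg/kg → 0.000964 × 7000 / 9.8 = 0.69 mm
Layer 530–300 hPa: Δp = 230 hPa = 23000 Pa, q̄ = 0.000346 kg/kg → 0.000346 × 23000 / 9.8 = 0.81 mm
PW = 11.49 + 1.87 + 0.69 + 0.81 = 14.86 ≈ 14.9 mm.
Precipitation = ε × PW = 0.32 × 14.9 = 4.8 mm.

PW ≈ 14.9 mm; precipitation ≈ 4.8 mm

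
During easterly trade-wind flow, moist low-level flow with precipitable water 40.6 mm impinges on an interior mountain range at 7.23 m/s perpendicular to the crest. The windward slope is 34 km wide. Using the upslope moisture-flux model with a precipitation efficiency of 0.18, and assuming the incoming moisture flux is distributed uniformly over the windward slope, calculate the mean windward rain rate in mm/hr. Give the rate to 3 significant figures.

R ≈ 5.59 mm/hr

Incoming column moisture flux per unit ridge length: F = V × PW = 7.23 × 40.6 = 293.538 mm·m/s.
Spread over the 34 km slope with efficiency ε = 0.18: R = ε·F/W = 0.18 × 293.538 / 34000 m = 1.554e-03 mm/s.
R = 1.554e-03 × 3600 = 5.59 mm/hr.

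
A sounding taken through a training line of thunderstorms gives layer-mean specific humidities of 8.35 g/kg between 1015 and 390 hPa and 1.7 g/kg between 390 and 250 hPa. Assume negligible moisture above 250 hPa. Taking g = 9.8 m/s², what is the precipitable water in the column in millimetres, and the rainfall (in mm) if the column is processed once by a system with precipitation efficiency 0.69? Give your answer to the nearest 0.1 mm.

PW ≈ 55.7 mm; rainfall ≈ 38.4 mm

Precipitable water is the column-integrated vapour mass per unit area: PW = (1/g) Σ q̄ Δp, with q in kg/kg and Δp in Pa (1 kg/m² of water = 1 mm).
Layer 1015–390 hPa: Δp = 625 hPa = 62500 Pa, q̄ = 0.00835 kg/kg → 0.00835 × 62500 / 9.8 = 53.25 mm
Layer 390–250 hPa: Δp = 140 hPa = 14000 Pa, q̄ = 0.0017 kg/kg → 0.0017 × 14000 / 9.8 = 2.43 mm
PW = 53.25 + 2.43 = 55.68 ≈ 55.7 mm.
Rainfall = ε × PW = 0.69 × 55.7 = 38.4 mm.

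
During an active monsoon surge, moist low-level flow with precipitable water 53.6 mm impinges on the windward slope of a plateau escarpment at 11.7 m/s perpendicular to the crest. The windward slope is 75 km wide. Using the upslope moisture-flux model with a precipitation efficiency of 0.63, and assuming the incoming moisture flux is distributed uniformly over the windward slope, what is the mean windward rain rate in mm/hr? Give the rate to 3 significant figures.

R ≈ 19.0 mm/hr

Incoming column moisture flux per unit ridge length: F = V × PW = 11.7 × 53.6 = 627.12 mm·m/s.
Spread over the 75 km slope with efficiency ε = 0.63: R = ε·F/W = 0.63 × 627.12 / 75000 m = 5.268e-03 mm/s.
R = 5.268e-03 × 3600 = 19.0 mm/hr.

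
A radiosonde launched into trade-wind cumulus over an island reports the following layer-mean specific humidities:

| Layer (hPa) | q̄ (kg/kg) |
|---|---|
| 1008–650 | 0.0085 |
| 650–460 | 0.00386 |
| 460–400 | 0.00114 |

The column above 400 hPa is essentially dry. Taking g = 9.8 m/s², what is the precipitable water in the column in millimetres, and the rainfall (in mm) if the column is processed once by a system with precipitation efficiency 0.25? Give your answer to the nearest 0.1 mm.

PW ≈ 39.2 mm; rainfall ≈ 9.8 mm

Precipitable water is the column-integrated vapour mass per unit area: PW = (1/g) Σ q̄ Δp, with q in kg/kg and Δp in Pa (1 kg/m² of water = 1 mm).
Layer 1008–650 hPa: Δp = 358 hPa = 35800 Pa, q̄ = 0.0085 kg/kg → 0.0085 × 35800 / 9.8 = 31.05 mm
Layer 650–460 hPa: Δp = 190 hPa = 19000 Pa, q̄ = 0.00386 kg/kg → 0.00386 × 19000 / 9.8 = 7.48 mm
Layer 460–400 hPa: Δp = 60 hPa = 6000 Pa, q̄ = 0.00114 kg/kg → 0.00114 × 6000 / 9.8 = 0.70 mm
PW = 31.05 + 7.48 + 0.70 = 39.23 ≈ 39.2 mm.
Rainfall = ε × PW = 0.25 × 39.2 = 9.8 mm.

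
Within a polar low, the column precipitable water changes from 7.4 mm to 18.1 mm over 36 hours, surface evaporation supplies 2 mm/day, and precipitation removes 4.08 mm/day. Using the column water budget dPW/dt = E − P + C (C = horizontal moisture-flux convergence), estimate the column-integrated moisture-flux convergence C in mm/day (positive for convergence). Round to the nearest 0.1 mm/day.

dPW/dt = (18.1 − 7.4) mm / (36/24 day) = +7.133 mm/day.
C = dPW/dt − E + P = (+7.133) − 2 + 4.08 = 9.2 mm/day.

C ≈ 9.2 mm/day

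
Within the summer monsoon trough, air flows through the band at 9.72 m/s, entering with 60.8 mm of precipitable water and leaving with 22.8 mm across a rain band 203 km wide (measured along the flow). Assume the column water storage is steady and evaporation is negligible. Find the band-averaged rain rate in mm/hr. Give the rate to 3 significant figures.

R ≈ 6.55 mm/hr

Column moisture flux per unit crosswind length is F = V × PW.
Inflow: F_in = 9.72 × 60.8 = 590.976 mm·m/s
Outflow: F_out = 9.72 × 22.8 = 221.616 mm·m/s
Steady-state rate R = (F_in − F_out)/L = (590.976 − 221.616) / 203000 m = 1.820e-03 mm/s.
R = 1.820e-03 × 3600 = 6.55 mm/hr.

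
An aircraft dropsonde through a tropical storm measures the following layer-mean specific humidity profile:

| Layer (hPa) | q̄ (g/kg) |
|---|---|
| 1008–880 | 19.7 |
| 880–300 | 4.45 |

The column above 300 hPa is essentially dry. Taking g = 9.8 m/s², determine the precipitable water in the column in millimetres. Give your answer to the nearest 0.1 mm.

PW ≈ 52.1 mm

Precipitable water is the column-integrated vapour mass per unit area: PW = (1/g) Σ q̄ Δp, with q in kg/kg and Δp in Pa (1 kg/m² of water = 1 mm).
Layer 1008–880 hPa: Δp = 128 hPa = 12800 Pa, q̄ = 0.0197 kg/kg → 0.0197 × 12800 / 9.8 = 25.73 mm
Layer 880–300 hPa: Δp = 580 hPa = 58000 Pa, q̄ = 0.00445 kg/kg → 0.00445 × 58000 / 9.8 = 26.34 mm
PW = 25.73 + 26.34 = 52.07 ≈ 52.1 mm.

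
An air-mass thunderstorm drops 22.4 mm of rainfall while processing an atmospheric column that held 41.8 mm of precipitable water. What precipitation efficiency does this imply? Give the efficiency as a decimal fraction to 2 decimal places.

ε ≈ 0.54

ε = rainfall / PW = 22.4 / 41.8 = 0.54.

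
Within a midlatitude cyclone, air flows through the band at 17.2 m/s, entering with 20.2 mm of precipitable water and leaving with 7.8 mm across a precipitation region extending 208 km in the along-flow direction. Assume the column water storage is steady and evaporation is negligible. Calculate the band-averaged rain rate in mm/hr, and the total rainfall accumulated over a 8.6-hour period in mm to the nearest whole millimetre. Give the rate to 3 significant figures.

Column moisture flux per unit crosswind length is F = V × PW.
Inflow: F_in = 17.2 × 20.2 = 347.44 mm·m/s
Outflow: F_out = 17.2 × 7.8 = 134.16 mm·m/s
Steady-state rate R = (F_in − F_out)/L = (347.44 − 134.16) / 208000 m = 1.025e-03 mm/s.
R = 1.025e-03 × 3600 = 3.69 mm/hr.
Over 8.6 h: total = 3.69 × 8.6 = 31.734 ≈ 32 mm.

R ≈ 3.69 mm/hr; total ≈ 32 mm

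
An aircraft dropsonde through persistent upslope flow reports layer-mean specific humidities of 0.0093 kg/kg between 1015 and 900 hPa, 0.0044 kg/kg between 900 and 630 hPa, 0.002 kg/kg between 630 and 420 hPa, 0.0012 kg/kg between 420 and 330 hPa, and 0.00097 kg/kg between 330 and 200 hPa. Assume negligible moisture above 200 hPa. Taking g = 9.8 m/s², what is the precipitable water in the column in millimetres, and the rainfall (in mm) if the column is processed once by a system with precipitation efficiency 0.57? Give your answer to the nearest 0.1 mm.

PW ≈ 29.7 mm; rainfall ≈ 16.9 mm

Precipitable water is the column-integrated vapour mass per unit area: PW = (1/g) Σ q̄ Δp, with q in kg/kg and Δp in Pa (1 kg/m² of water = 1 mm).
Layer 1015–900 hPa: Δp = 115 hPa = 11500 Pa, q̄ = 0.0093 kg/kg → 0.0093 × 11500 / 9.8 = 10.91 mm
Layer 900–630 hPa: Δp = 270 hPa = 27000 Pa, q̄ = 0.0044 kg/kg → 0.0044 × 27000 / 9.8 = 12.12 mm
Layer 630–420 hPa: Δp = 210 hPa = 21000 Pa, q̄ = 0.002 kg/kg → 0.002 × 21000 / 9.8 = 4.29 mm
Layer 420–330 hPa: Δp = 90 hPa = 9000 Pa, q̄ = 0.0012 kg/kg → 0.0012 × 9000 / 9.8 = 1.10 mm
Layer 330–200 hPa: Δp = 130 hPa = 13000 Pa, q̄ = 0.00097 kg/kg → 0.00097 × 13000 / 9.8 = 1.29 mm
PW = 10.91 + 12.12 + 4.29 + 1.10 + 1.29 = 29.71 ≈ 29.7 mm.
Rainfall = ε × PW = 0.57 × 29.7 = 16.9 mm.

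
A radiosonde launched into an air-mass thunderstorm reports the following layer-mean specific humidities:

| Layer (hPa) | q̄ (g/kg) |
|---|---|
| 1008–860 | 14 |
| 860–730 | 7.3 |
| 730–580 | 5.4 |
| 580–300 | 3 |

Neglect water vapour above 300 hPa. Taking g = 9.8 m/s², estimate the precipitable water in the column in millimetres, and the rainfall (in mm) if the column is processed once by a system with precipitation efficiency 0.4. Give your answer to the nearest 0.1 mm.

PW ≈ 47.7 mm; rainfall ≈ 19.1 mm

Precipitable water is the column-integrated vapour mass per unit area: PW = (1/g) Σ q̄ Δp, with q in kg/kg and Δp in Pa (1 kg/m² of water = 1 mm).
Layer 1008–860 hPa: Δp = 148 hPa = 14800 Pa, q̄ = 0.014 kg/kg → 0.014 × 14800 / 9.8 = 21.14 mm
Layer 860–730 hPa: Δp = 130 hPa = 13000 Pa, q̄ = 0.0073 kg/kg → 0.0073 × 13000 / 9.8 = 9.68 mm
Layer 730–580 hPa: Δp = 150 hPa = 15000 Pa, q̄ = 0.0054 kg/kg → 0.0054 × 15000 / 9.8 = 8.27 mm
Layer 580–300 hPa: Δp = 280 hPa = 28000 Pa, q̄ = 0.003 kg/kg → 0.003 × 28000 / 9.8 = 8.57 mm
PW = 21.14 + 9.68 + 8.27 + 8.57 = 47.66 ≈ 47.7 mm.
Rainfall = ε × PW = 0.4 × 47.7 = 19.1 mm.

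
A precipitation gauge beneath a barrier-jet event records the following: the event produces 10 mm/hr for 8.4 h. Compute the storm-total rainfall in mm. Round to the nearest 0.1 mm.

total ≈ 84.0 mm

Total = Σ Rᵢ Δtᵢ = 10 × 8.4
      = 84 = 84.0 mm.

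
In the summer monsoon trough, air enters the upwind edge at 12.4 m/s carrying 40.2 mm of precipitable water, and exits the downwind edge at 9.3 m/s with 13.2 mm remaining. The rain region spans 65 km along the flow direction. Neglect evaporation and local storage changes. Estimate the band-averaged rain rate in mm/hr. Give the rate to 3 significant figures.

R ≈ 20.8 mm/hr

Column moisture flux per unit crosswind length is F = V × PW.
Inflow: F_in = 12.4 × 40.2 = 498.48 mm·m/s
Outflow: F_out = 9.3 × 13.2 = 122.76 mm·m/s
Steady-state rate R = (F_in − F_out)/L = (498.48 − 122.76) / 65000 m = 5.780e-03 mm/s.
R = 5.780e-03 × 3600 = 20.8 mm/hr.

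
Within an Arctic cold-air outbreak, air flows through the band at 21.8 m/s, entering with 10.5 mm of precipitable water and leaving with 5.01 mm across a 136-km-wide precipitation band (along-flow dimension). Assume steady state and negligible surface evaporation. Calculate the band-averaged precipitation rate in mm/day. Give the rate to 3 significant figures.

R ≈ 76.0 mm/day

Column moisture flux per unit crosswind length is F = V × PW.
Inflow: F_in = 21.8 × 10.5 = 228.9 mm·m/s
Outflow: F_out = 21.8 × 5.01 = 109.218 mm·m/s
Steady-state rate R = (F_in − F_out)/L = (228.9 − 109.218) / 136000 m = 8.800e-04 mm/s.
R = 8.800e-04 × 3600 × 24 = 76.0 mm/day.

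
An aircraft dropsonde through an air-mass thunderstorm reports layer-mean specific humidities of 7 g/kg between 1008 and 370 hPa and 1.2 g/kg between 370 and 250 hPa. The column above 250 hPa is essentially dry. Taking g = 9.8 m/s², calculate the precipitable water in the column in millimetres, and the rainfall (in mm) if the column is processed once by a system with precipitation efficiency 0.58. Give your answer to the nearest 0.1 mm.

PW ≈ 47.0 mm; rainfall ≈ 27.3 mm

Precipitable water is the column-integrated vapour mass per unit area: PW = (1/g) Σ q̄ Δp, with q in kg/kg and Δp in Pa (1 kg/m² of water = 1 mm).
Layer 1008–370 hPa: Δp = 638 hPa = 63800 Pa, q̄ = 0.007 kg/kg → 0.007 × 63800 / 9.8 = 45.57 mm
Layer 370–250 hPa: Δp = 120 hPa = 12000 Pa, q̄ = 0.0012 kg/kg → 0.0012 × 12000 / 9.8 = 1.47 mm
PW = 45.57 + 1.47 = 47.04 ≈ 47.0 mm.
Rainfall = ε × PW = 0.58 × 47.0 = 27.3 mm.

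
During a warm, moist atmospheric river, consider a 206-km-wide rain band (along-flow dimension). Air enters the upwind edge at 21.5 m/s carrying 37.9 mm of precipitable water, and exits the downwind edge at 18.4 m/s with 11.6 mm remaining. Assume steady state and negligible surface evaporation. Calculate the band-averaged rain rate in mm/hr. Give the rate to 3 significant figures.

Column moisture flux per unit crosswind length is F = V × PW.
Inflow: F_in = 21.5 × 37.9 = 814.85 mm·m/s
Outflow: F_out = 18.4 × 11.6 = 213.44 mm·m/s
Steady-state rate R = (F_in − F_out)/L = (814.85 − 213.44) / 206000 m = 2.919e-03 mm/s.
R = 2.919e-03 × 3600 = 10.5 mm/hr.

R ≈ 10.5 mm/hr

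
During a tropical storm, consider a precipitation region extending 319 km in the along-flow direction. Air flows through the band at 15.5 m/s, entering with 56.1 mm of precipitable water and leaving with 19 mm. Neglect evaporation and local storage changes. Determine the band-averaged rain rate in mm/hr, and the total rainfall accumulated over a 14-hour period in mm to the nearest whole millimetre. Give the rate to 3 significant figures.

Column moisture flux per unit crosswind length is F = V × PW.
Inflow: F_in = 15.5 × 56.1 = 869.55 mm·m/s
Outflow: F_out = 15.5 × 19 = 294.5 mm·m/s
Steady-state rate R = (F_in − F_out)/L = (869.55 − 294.5) / 319000 m = 1.803e-03 mm/s.
R = 1.803e-03 × 3600 = 6.49 mm/hr.
Over 14 h: total = 6.49 × 14 = 90.86 ≈ 91 mm.

R ≈ 6.49 mm/hr; total ≈ 91 mm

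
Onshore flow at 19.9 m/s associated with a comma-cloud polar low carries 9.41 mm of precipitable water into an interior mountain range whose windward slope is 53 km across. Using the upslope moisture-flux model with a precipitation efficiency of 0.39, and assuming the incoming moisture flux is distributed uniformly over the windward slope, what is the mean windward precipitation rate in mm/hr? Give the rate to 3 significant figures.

R ≈ 4.96 mm/hr

Incoming column moisture flux per unit ridge length: F = V × PW = 19.9 × 9.41 = 187.259 mm·m/s.
Spread over the 53 km slope with efficiency ε = 0.39: R = ε·F/W = 0.39 × 187.259 / 53000 m = 1.378e-03 mm/s.
R = 1.378e-03 × 3600 = 4.96 mm/hr.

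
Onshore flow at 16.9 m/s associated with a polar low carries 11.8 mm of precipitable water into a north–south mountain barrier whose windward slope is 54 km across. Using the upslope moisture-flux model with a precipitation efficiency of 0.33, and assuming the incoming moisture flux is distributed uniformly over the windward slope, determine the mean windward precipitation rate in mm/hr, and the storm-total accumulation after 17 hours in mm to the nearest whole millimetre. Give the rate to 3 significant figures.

R ≈ 4.39 mm/hr; total ≈ 75 mm

Incoming column moisture flux per unit ridge length: F = V × PW = 16.9 × 11.8 = 199.42 mm·m/s.
Spread over the 54 km slope with efficiency ε = 0.33: R = ε·F/W = 0.33 × 199.42 / 54000 m = 1.219e-03 mm/s.
R = 1.219e-03 × 3600 = 4.39 mm/hr.
Over 17 h: total = 4.39 × 17 = 74.63 ≈ 75 mm.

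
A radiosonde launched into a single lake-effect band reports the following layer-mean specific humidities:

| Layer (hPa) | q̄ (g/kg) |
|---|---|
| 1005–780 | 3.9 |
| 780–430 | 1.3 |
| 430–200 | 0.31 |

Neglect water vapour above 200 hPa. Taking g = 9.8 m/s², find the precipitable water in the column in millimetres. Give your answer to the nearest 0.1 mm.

PW ≈ 14.3 mm

Precipitable water is the column-integrated vapour mass per unit area: PW = (1/g) Σ q̄ Δp, with q in kg/kg and Δp in Pa (1 kg/m² of water = 1 mm).
Layer 1005–780 hPa: Δp = 225 hPa = 22500 Pa, q̄ = 0.0039 kg/kg → 0.0039 × 22500 / 9.8 = 8.95 mm
Layer 780–430 hPa: Δp = 350 hPa = 35000 Pa, q̄ = 0.0013 kg/kg → 0.0013 × 35000 / 9.8 = 4.64 mm
Layer 430–200 hPa: Δp = 230 hPa = 23000 Pa, q̄ = 0.00031 kg/kg → 0.00031 × 23000 / 9.8 = 0.73 mm
PW = 8.95 + 4.64 + 0.73 = 14.32 ≈ 14.3 mm.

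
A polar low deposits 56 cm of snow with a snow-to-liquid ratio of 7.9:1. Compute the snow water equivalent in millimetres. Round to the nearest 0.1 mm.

SWE ≈ 70.9 mm

SWE = snow depth / ratio = 56 cm / 7.9 = 7.089 cm = 70.9 mm.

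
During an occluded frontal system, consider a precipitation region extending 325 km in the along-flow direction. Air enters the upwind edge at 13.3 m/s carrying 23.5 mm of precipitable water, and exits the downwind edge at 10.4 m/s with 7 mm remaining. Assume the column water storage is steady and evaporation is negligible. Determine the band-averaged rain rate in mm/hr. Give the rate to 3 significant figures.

Column moisture flux per unit crosswind length is F = V × PW.
Inflow: F_in = 13.3 × 23.5 = 312.55 mm·m/s
Outflow: F_out = 10.4 × 7 = 72.8 mm·m/s
Steady-state rate R = (F_in − F_out)/L = (312.55 − 72.8) / 325000 m = 7.377e-04 mm/s.
R = 7.377e-04 × 3600 = 2.66 mm/hr.

R ≈ 2.66 mm/hr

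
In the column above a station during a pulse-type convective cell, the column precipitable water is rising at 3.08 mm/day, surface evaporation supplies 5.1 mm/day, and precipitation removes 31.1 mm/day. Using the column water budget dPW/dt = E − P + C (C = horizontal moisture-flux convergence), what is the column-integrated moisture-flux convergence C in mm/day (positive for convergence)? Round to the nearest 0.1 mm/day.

C ≈ 29.1 mm/day

dPW/dt = +3.08 mm/day.
C = dPW/dt − E + P = (+3.08) − 5.1 + 31.1 = 29.1 mm/day.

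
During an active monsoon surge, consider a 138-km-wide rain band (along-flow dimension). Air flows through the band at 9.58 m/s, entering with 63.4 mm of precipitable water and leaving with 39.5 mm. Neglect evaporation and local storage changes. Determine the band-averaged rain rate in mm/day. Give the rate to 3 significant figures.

Column moisture flux per unit crosswind length is F = V × PW.
Inflow: F_in = 9.58 × 63.4 = 607.372 mm·m/s
Outflow: F_out = 9.58 × 39.5 = 378.41 mm·m/s
Steady-state rate R = (F_in − F_out)/L = (607.372 − 378.41) / 138000 m = 1.659e-03 mm/s.
R = 1.659e-03 × 3600 × 24 = 143 mm/day.

R ≈ 143 mm/day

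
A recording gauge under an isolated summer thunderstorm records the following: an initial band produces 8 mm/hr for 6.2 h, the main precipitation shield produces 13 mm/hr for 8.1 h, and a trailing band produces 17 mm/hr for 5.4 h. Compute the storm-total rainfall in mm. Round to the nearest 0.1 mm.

Total = Σ Rᵢ Δtᵢ = 8 × 6.2 + 13 × 8.1 + 17 × 5.4
      = 49.6 + 105.3 + 91.8 = 246.7 mm.

total ≈ 246.7 mm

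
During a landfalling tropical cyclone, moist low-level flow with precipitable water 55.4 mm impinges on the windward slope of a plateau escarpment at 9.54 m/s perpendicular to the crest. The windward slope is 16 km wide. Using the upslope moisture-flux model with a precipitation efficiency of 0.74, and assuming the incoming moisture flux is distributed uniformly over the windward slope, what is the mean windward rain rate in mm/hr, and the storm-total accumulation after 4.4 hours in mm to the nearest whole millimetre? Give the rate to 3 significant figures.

Incoming column moisture flux per unit ridge length: F = V × PW = 9.54 × 55.4 = 528.516 mm·m/s.
Spread over the 16 km slope with efficiency ε = 0.74: R = ε·F/W = 0.74 × 528.516 / 16000 m = 2.444e-02 mm/s.
R = 2.444e-02 × 3600 = 88.0 mm/hr.
Over 4.4 h: total = 88.0 × 4.4 = 387.2 ≈ 387 mm.

R ≈ 88.0 mm/hr; total ≈ 387 mm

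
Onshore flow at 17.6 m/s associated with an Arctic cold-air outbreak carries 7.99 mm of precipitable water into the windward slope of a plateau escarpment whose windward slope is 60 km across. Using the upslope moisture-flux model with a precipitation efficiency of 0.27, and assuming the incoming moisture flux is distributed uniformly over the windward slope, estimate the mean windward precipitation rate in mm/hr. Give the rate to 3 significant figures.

Incoming column moisture flux per unit ridge length: F = V × PW = 17.6 × 7.99 = 140.624 mm·m/s.
Spread over the 60 km slope with efficiency ε = 0.27: R = ε·F/W = 0.27 × 140.624 / 60000 m = 6.328e-04 mm/s.
R = 6.328e-04 × 3600 = 2.28 mm/hr.

R ≈ 2.28 mm/hr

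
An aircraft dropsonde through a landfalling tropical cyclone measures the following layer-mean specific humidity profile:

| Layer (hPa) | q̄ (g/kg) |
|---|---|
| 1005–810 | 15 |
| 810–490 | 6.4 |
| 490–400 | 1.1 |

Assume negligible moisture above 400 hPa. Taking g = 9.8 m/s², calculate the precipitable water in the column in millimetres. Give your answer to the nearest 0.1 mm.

Precipitable water is the column-integrated vapour mass per unit area: PW = (1/g) Σ q̄ Δp, with q in kg/kg and Δp in Pa (1 kg/m² of water = 1 mm).
Layer 1005–810 hPa: Δp = 195 hPa = 19500 Pa, q̄ = 0.015 kg/kg → 0.015 × 19500 / 9.8 = 29.85 mm
Layer 810–490 hPa: Δp = 320 hPa = 32000 Pa, q̄ = 0.0064 kg/kg → 0.0064 × 32000 / 9.8 = 20.90 mm
Layer 490–400 hPa: Δp = 90 hPa = 9000 Pa, q̄ = 0.0011 kg/kg → 0.0011 × 9000 / 9.8 = 1.01 mm
PW = 29.85 + 20.90 + 1.01 = 51.76 ≈ 51.8 mm.

PW ≈ 51.8 mm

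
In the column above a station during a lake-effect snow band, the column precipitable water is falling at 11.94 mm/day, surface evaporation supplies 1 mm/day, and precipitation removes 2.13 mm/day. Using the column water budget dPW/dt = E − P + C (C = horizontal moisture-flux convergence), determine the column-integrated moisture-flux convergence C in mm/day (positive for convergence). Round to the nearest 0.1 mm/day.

C ≈ -10.8 mm/day

dPW/dt = -11.94 mm/day.
C = dPW/dt − E + P = (-11.94) − 1 + 2.13 = -10.8 mm/day.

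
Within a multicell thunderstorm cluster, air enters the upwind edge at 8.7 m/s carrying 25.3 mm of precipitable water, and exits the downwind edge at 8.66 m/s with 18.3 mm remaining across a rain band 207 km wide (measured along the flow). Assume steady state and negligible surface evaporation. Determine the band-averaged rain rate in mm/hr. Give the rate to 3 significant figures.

Column moisture flux per unit crosswind length is F = V × PW.
Inflow: F_in = 8.7 × 25.3 = 220.11 mm·m/s
Outflow: F_out = 8.66 × 18.3 = 158.478 mm·m/s
Steady-state rate R = (F_in − F_out)/L = (220.11 − 158.478) / 207000 m = 2.977e-04 mm/s.
R = 2.977e-04 × 3600 = 1.07 mm/hr.

R ≈ 1.07 mm/hr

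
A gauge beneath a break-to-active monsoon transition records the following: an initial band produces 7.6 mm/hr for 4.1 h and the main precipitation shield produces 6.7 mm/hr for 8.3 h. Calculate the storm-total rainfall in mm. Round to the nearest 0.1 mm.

Total = Σ Rᵢ Δtᵢ = 7.6 × 4.1 + 6.7 × 8.3
      = 31.16 + 55.61 = 86.8 mm.

total ≈ 86.8 mm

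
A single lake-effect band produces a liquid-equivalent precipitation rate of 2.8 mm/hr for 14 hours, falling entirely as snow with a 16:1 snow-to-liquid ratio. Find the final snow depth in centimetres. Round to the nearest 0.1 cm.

Liquid-equivalent depth = 2.8 × 14 = 39.2 mm.
Snow depth = 39.2 mm × 16 = 627.2 mm = 62.7 cm.

snow depth ≈ 62.7 cm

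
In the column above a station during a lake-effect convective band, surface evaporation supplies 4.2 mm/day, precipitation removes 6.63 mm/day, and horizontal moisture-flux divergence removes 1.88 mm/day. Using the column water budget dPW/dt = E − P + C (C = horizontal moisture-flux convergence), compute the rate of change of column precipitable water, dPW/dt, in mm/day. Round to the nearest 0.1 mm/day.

dPW/dt = E − P + C = 4.2 − 6.63 + (-1.88) = -4.3 mm/day.

dPW/dt ≈ -4.3 mm/day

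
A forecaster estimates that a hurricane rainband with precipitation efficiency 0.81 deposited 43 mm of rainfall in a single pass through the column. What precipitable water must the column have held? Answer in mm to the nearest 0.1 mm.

PW = rainfall / ε = 43 / 0.81 = 53.1 mm.

PW ≈ 53.1 mm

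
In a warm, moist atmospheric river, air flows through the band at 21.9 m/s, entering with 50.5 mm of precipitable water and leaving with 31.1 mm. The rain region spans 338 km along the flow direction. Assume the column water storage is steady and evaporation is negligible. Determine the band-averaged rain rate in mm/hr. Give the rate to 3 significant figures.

Column moisture flux per unit crosswind length is F = V × PW.
Inflow: F_in = 21.9 × 50.5 = 1105.95 mm·m/s
Outflow: F_out = 21.9 × 31.1 = 681.09 mm·m/s
Steady-state rate R = (F_in − F_out)/L = (1105.95 − 681.09) / 338000 m = 1.257e-03 mm/s.
R = 1.257e-03 × 3600 = 4.53 mm/hr.

R ≈ 4.53 mm/hr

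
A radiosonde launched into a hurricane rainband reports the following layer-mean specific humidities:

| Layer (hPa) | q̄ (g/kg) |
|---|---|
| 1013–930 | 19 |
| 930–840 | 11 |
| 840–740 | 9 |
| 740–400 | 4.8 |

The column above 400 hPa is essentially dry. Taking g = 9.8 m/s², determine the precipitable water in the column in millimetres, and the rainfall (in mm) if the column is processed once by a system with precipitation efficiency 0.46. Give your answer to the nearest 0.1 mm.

Precipitable water is the column-integrated vapour mass per unit area: PW = (1/g) Σ q̄ Δp, with q in kg/kg and Δp in Pa (1 kg/m² of water = 1 mm).
Layer 1013–930 hPa: Δp = 83 hPa = 8300 Pa, q̄ = 0.019 kg/kg → 0.019 × 8300 / 9.8 = 16.09 mm
Layer 930–840 hPa: Δp = 90 hPa = 9000 Pa, q̄ = 0.011 kg/kg → 0.011 × 9000 / 9.8 = 10.10 mm
Layer 840–740 hPa: Δp = 100 hPa = 10000 Pa, q̄ = 0.009 kg/kg → 0.009 × 10000 / 9.8 = 9.18 mm
Layer 740–400 hPa: Δp = 340 hPa = 34000 Pa, q̄ = 0.0048 kg/kg → 0.0048 × 34000 / 9.8 = 16.65 mm
PW = 16.09 + 10.10 + 9.18 + 16.65 = 52.02 ≈ 52.0 mm.
Rainfall = ε × PW = 0.46 × 52.0 = 23.9 mm.

PW ≈ 52.0 mm; rainfall ≈ 23.9 mm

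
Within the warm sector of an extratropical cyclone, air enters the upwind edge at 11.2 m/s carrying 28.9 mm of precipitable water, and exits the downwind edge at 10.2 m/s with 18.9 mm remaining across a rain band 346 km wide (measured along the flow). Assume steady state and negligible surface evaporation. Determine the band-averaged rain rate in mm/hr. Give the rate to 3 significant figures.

Column moisture flux per unit crosswind length is F = V × PW.
Inflow: F_in = 11.2 × 28.9 = 323.68 mm·m/s
Outflow: F_out = 10.2 × 18.9 = 192.78 mm·m/s
Steady-state rate R = (F_in − F_out)/L = (323.68 − 192.78) / 346000 m = 3.783e-04 mm/s.
R = 3.783e-04 × 3600 = 1.36 mm/hr.

R ≈ 1.36 mm/hr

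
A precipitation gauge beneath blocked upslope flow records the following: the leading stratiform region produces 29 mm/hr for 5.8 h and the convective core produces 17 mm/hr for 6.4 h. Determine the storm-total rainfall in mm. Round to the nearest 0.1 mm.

total ≈ 277.0 mm

Total = Σ Rᵢ Δtᵢ = 29 × 5.8 + 17 × 6.4
      = 168.2 + 108.8 = 277.0 mm.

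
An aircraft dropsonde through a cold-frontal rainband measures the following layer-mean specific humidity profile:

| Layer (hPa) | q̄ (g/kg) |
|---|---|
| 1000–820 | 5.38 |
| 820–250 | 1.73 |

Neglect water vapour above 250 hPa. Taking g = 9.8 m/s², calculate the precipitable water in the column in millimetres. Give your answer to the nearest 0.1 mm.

Precipitable water is the column-integrated vapour mass per unit area: PW = (1/g) Σ q̄ Δp, with q in kg/kg and Δp in Pa (1 kg/m² of water = 1 mm).
Layer 1000–820 hPa: Δp = 180 hPa = 18000 Pa, q̄ = 0.00538 kg/kg → 0.00538 × 18000 / 9.8 = 9.88 mm
Layer 820–250 hPa: Δp = 570 hPa = 57000 Pa, q̄ = 0.00173 kg/kg → 0.00173 × 57000 / 9.8 = 10.06 mm
PW = 9.88 + 10.06 = 19.94 ≈ 19.9 mm.

PW ≈ 19.9 mm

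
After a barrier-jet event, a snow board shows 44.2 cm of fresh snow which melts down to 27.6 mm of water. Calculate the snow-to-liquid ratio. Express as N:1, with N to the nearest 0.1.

ratio ≈ 16.0

Ratio = snow depth / SWE = 442 mm / 27.6 mm = 16.0, i.e. 16.0:1.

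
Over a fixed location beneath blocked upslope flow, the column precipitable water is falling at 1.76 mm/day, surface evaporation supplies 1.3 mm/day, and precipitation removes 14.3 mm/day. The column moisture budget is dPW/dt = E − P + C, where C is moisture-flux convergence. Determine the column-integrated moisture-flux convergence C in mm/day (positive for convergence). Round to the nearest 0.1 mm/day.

C ≈ 11.2 mm/day

dPW/dt = -1.76 mm/day.
C = dPW/dt − E + P = (-1.76) − 1.3 + 14.3 = 11.2 mm/day.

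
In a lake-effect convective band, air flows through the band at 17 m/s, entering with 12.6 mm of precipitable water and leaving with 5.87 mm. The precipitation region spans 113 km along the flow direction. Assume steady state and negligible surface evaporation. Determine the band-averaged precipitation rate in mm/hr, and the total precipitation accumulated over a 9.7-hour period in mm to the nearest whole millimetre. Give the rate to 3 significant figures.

Column moisture flux per unit crosswind length is F = V × PW.
Inflow: F_in = 17 × 12.6 = 214.2 mm·m/s
Outflow: F_out = 17 × 5.87 = 99.79 mm·m/s
Steady-state rate R = (F_in − F_out)/L = (214.2 − 99.79) / 113000 m = 1.012e-03 mm/s.
R = 1.012e-03 × 3600 = 3.64 mm/hr.
Over 9.7 h: total = 3.64 × 9.7 = 35.308 ≈ 35 mm.

R ≈ 3.64 mm/hr; total ≈ 35 mm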